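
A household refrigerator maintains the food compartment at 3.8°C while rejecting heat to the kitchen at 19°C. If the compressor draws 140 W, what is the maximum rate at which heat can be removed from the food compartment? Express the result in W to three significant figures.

In absolute terms T_C = 276.95 K and T_H = 292.15 K, so ΔT = 15.20 K.
COP_Carnot = T_C/ΔT = 276.95/15.20 = 18.22.
Q̇_max = COP_Carnot × Ẇ = 18.22 × 140.0 W = 2551 W.

2550 W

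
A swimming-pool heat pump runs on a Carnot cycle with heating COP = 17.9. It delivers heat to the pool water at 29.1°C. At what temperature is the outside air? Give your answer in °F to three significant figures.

54.0 °F

COP_HP = T_H/(T_H − T_C) gives T_H − T_C = T_H/COP.
With T_H = 302.25 K, T_C = 302.25 × (1 − 1/17.9) = 285.36 K.
Converting, 285.36 K = 53.99°F.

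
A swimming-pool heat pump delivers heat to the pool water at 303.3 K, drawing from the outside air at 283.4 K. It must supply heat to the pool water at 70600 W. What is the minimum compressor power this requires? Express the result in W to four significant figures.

4632 W

The reservoir spacing is ΔT = 303.3 − 283.4 = 19.90 K.
COP_Carnot = T_H/ΔT = 303.30/19.90 = 15.24.
Ẇ_min = Q̇/COP_Carnot = 70600/15.24 = 4632 W.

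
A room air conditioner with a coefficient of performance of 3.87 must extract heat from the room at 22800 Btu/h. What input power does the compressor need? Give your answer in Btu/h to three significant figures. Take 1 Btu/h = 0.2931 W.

5890 Btu/h

Ẇ = Q̇_C/COP = 22800/3.87 = 5891 Btu/h.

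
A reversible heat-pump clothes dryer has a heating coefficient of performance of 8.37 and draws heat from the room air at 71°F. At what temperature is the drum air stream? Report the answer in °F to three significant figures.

COP_HP = T_H/(T_H − T_C) rearranges to T_H = COP·T_C/(COP − 1).
With T_C = 294.82 K, T_H = 8.37 × 294.82/7.370 = 334.82 K.
Converting, 334.82 K = 143.00°F.

143 °F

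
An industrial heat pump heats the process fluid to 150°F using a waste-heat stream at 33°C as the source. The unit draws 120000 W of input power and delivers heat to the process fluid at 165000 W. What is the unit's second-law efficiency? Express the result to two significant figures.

COP_actual = Q̇_H/Ẇ = 165000/120000 = 1.375.
In absolute terms T_C = 306.15 K and T_H = 338.71 K, so ΔT = 32.56 K.
COP_Carnot = T_H/ΔT = 338.71/32.56 = 10.40.
η_II = COP_actual/COP_Carnot = 1.375/10.40 = 0.1322.

0.13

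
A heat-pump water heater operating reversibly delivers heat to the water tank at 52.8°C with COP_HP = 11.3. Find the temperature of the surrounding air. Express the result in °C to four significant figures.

COP_HP = T_H/(T_H − T_C) gives T_H − T_C = T_H/COP.
With T_H = 325.95 K, T_C = 325.95 × (1 − 1/11.3) = 297.10 K.
Converting, 297.10 K = 23.95°C.

23.95 °C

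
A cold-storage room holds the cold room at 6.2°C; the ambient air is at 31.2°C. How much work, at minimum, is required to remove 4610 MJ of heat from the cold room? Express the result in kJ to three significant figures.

In absolute terms T_C = 279.35 K and T_H = 304.35 K, so ΔT = 25.00 K.
The reversible limit is COP_R = T_C/ΔT = 11.17, so W_min = Q_C/COP = Q_C·ΔT/T_C.
W_min = 4610 × 25.00/279.35 = 412.6 MJ = 412600 kJ.

413000 kJ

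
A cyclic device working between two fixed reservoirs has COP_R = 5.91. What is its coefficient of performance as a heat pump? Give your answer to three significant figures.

6.91

The first law on one cycle gives Q_H = Q_C + W, so Q_H/W = Q_C/W + 1.
COP_HP = COP_R + 1 = 5.91 + 1 = 6.91.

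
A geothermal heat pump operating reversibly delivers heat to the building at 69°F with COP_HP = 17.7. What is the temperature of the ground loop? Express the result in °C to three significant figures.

COP_HP = T_H/(T_H − T_C) gives T_H − T_C = T_H/COP.
With T_H = 293.71 K, T_C = 293.71 × (1 − 1/17.7) = 277.11 K.
Converting, 277.11 K = 3.96°C.

3.96 °C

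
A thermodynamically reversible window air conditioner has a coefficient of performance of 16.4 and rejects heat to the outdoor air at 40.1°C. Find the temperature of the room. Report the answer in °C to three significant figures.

22.1 °C

For a Carnot refrigerator COP_R = T_C/(T_H − T_C), so T_C = COP·T_H/(1 + COP).
With T_H = 313.25 K, T_C = 16.4 × 313.25/17.40 = 295.25 K.
Converting, 295.25 K = 22.10°C.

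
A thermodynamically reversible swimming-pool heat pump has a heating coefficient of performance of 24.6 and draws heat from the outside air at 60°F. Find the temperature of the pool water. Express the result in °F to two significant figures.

82 °F

COP_HP = T_H/(T_H − T_C) rearranges to T_H = COP·T_C/(COP − 1).
With T_C = 288.71 K, T_H = 24.6 × 288.71/23.60 = 300.94 K.
Converting, 300.94 K = 82.02°F.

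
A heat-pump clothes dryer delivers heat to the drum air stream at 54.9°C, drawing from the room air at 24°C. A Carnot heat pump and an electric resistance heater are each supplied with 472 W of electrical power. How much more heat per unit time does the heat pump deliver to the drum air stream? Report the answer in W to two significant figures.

In absolute terms T_C = 297.15 K and T_H = 328.05 K, so ΔT = 30.90 K.
COP_Carnot = T_H/ΔT = 328.05/30.90 = 10.62.
The heat pump delivers Q̇_H = COP × Ẇ = 5011 W; the resistance heater delivers Ẇ = 472.0 W.
Extra = (COP − 1)·Ẇ = 4539 W.

4500 W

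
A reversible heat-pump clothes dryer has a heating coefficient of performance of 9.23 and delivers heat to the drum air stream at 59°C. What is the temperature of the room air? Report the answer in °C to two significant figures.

COP_HP = T_H/(T_H − T_C) gives T_H − T_C = T_H/COP.
With T_H = 332.15 K, T_C = 332.15 × (1 − 1/9.23) = 296.16 K.
Converting, 296.16 K = 23.01°C.

23 °C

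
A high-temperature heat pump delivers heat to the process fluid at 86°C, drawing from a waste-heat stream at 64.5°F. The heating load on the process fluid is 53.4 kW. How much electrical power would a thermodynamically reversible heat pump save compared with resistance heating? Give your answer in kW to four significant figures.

43.30 kW

In absolute terms T_C = 291.21 K and T_H = 359.15 K, so ΔT = 67.94 K.
COP_Carnot = T_H/ΔT = 359.15/67.94 = 5.286.
Resistance heating needs Ẇ_res = Q̇_H = 53.40 kW; the reversible heat pump needs only Ẇ_hp = Q̇_H/COP = 10.10 kW.
Saving = 53.40 − 10.10 = 43.30 kW.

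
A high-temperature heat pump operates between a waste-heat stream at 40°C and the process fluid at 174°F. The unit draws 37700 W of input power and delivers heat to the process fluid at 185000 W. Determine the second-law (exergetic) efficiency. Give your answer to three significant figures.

COP_actual = Q̇_H/Ẇ = 185000/37700 = 4.907.
In absolute terms T_C = 313.15 K and T_H = 352.04 K, so ΔT = 38.89 K.
COP_Carnot = T_H/ΔT = 352.04/38.89 = 9.052.
η_II = COP_actual/COP_Carnot = 4.907/9.052 = 0.5421.

0.542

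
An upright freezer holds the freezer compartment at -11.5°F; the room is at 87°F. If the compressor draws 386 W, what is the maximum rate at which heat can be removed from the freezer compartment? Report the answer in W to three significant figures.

In absolute terms T_C = 248.98 K and T_H = 303.71 K, so ΔT = 54.72 K.
COP_Carnot = T_C/ΔT = 248.98/54.72 = 4.550.
Q̇_max = COP_Carnot × Ẇ = 4.550 × 386.0 W = 1756 W.

1760 W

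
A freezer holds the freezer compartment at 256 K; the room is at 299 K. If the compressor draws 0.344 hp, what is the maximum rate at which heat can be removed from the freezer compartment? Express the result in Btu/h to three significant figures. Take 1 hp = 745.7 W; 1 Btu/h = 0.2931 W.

The reservoir spacing is ΔT = 299 − 256 = 43.00 K.
COP_Carnot = T_C/ΔT = 256.00/43.00 = 5.953.
Q̇_max = COP_Carnot × Ẇ = 5.953 × 0.3440 hp = 2.048 hp = 5210 Btu/h.

5210 Btu/h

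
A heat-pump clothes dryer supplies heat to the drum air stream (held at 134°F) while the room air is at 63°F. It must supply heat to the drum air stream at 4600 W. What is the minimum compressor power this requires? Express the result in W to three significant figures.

In absolute terms T_C = 290.37 K and T_H = 329.82 K, so ΔT = 39.44 K.
COP_Carnot = T_H/ΔT = 329.82/39.44 = 8.362.
Ẇ_min = Q̇/COP_Carnot = 4600/8.362 = 550.1 W.

550 W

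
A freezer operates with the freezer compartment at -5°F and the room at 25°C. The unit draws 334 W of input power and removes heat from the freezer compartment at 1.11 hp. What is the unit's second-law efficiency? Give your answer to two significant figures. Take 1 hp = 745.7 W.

0.45

Converting, Q̇_C = 1.110 hp = 827.7 W, so COP_actual = Q̇_C/Ẇ = 827.7/334.0 = 2.478.
In absolute terms T_C = 252.59 K and T_H = 298.15 K, so ΔT = 45.56 K.
COP_Carnot = T_C/ΔT = 252.59/45.56 = 5.545.
η_II = COP_actual/COP_Carnot = 2.478/5.545 = 0.4469.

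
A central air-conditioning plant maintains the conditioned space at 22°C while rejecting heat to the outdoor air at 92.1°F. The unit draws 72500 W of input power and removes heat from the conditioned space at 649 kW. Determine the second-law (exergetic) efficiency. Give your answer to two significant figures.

0.35

Converting, Q̇_C = 649.0 kW = 649000 W, so COP_actual = Q̇_C/Ẇ = 649000/72500 = 8.952.
In absolute terms T_C = 295.15 K and T_H = 306.54 K, so ΔT = 11.39 K.
COP_Carnot = T_C/ΔT = 295.15/11.39 = 25.92.
η_II = COP_actual/COP_Carnot = 8.952/25.92 = 0.3454.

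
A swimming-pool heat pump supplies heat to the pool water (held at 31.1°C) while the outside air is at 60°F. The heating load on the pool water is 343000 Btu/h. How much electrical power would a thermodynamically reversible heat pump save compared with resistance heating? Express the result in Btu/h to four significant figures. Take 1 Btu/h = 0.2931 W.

325500 Btu/h

In absolute terms T_C = 288.71 K and T_H = 304.25 K, so ΔT = 15.54 K.
COP_Carnot = T_H/ΔT = 304.25/15.54 = 19.57.
Resistance heating needs Ẇ_res = Q̇_H = 343000 Btu/h; the reversible heat pump needs only Ẇ_hp = Q̇_H/COP = 17520 Btu/h.
Saving = 343000 − 17520 = 325500 Btu/h.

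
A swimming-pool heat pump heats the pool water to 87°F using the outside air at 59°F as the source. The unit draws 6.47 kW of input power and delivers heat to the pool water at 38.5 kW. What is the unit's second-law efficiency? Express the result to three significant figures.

0.305

COP_actual = Q̇_H/Ẇ = 38.50/6.470 = 5.951.
In absolute terms T_C = 288.15 K and T_H = 303.71 K, so ΔT = 15.56 K.
COP_Carnot = T_H/ΔT = 303.71/15.56 = 19.52.
η_II = COP_actual/COP_Carnot = 5.951/19.52 = 0.3048.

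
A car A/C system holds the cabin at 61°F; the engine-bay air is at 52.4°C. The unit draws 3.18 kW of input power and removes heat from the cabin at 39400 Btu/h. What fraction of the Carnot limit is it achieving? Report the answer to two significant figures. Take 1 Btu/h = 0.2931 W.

Converting, Q̇_C = 39400 Btu/h = 11.55 kW, so COP_actual = Q̇_C/Ẇ = 11.55/3.180 = 3.631.
In absolute terms T_C = 289.26 K and T_H = 325.55 K, so ΔT = 36.29 K.
COP_Carnot = T_C/ΔT = 289.26/36.29 = 7.971.
η_II = COP_actual/COP_Carnot = 3.631/7.971 = 0.4556.

0.46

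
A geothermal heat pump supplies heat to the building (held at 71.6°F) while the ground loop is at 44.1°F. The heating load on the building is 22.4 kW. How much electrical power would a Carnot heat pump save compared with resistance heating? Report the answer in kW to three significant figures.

21.2 kW

In absolute terms T_C = 279.87 K and T_H = 295.15 K, so ΔT = 15.28 K.
COP_Carnot = T_H/ΔT = 295.15/15.28 = 19.32.
Resistance heating needs Ẇ_res = Q̇_H = 22.40 kW; the reversible heat pump needs only Ẇ_hp = Q̇_H/COP = 1.159 kW.
Saving = 22.40 − 1.159 = 21.24 kW.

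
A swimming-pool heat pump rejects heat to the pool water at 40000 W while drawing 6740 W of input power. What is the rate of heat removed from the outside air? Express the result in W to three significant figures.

For a cyclic device the first law requires Q̇_H = Q̇_C + Ẇ.
Q̇_C = Q̇_H − Ẇ = 33260 W.

33300 W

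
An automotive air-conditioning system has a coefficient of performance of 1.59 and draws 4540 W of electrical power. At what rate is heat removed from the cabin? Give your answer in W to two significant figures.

Q̇_C = COP × Ẇ = 1.59 × 4540 = 7219 W.

7200 W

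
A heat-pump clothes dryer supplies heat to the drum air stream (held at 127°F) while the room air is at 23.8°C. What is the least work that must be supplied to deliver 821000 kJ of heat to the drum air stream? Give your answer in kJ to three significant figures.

73000 kJ

In absolute terms T_C = 296.95 K and T_H = 325.93 K, so ΔT = 28.98 K.
The reversible limit is COP_HP = T_H/ΔT = 11.25, so W_min = Q_H/COP = Q_H·ΔT/T_H.
W_min = 821000 × 28.98/325.93 = 72990 kJ.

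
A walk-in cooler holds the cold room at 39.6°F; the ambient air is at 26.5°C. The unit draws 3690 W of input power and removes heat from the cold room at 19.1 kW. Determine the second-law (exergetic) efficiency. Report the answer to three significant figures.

0.416

Converting, Q̇_C = 19.10 kW = 19100 W, so COP_actual = Q̇_C/Ẇ = 19100/3690 = 5.176.
In absolute terms T_C = 277.37 K and T_H = 299.65 K, so ΔT = 22.28 K.
COP_Carnot = T_C/ΔT = 277.37/22.28 = 12.45.
η_II = COP_actual/COP_Carnot = 5.176/12.45 = 0.4157.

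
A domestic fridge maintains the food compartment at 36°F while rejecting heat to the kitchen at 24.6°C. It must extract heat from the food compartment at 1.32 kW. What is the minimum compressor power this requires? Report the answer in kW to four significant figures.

In absolute terms T_C = 275.37 K and T_H = 297.75 K, so ΔT = 22.38 K.
COP_Carnot = T_C/ΔT = 275.37/22.38 = 12.31.
Ẇ_min = Q̇/COP_Carnot = 1.320/12.31 = 0.1073 kW.

0.1073 kW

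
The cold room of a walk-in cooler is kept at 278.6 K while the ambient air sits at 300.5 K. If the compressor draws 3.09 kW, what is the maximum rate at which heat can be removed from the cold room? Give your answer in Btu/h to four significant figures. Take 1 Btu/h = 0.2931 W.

134100 Btu/h

The reservoir spacing is ΔT = 300.5 − 278.6 = 21.90 K.
COP_Carnot = T_C/ΔT = 278.60/21.90 = 12.72.
Q̇_max = COP_Carnot × Ẇ = 12.72 × 3.090 kW = 39.31 kW = 134100 Btu/h.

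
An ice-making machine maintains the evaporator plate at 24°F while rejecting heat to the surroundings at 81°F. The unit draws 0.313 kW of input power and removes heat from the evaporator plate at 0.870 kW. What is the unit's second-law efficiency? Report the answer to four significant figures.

COP_actual = Q̇_C/Ẇ = 0.8700/0.3130 = 2.780.
In absolute terms T_C = 268.71 K and T_H = 300.37 K, so ΔT = 31.67 K.
COP_Carnot = T_C/ΔT = 268.71/31.67 = 8.485.
η_II = COP_actual/COP_Carnot = 2.780/8.485 = 0.3276.

0.3276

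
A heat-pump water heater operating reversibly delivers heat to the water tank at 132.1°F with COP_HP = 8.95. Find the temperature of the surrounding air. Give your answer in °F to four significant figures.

65.98 °F

COP_HP = T_H/(T_H − T_C) gives T_H − T_C = T_H/COP.
With T_H = 328.76 K, T_C = 328.76 × (1 − 1/8.95) = 292.03 K.
Converting, 292.03 K = 65.98°F.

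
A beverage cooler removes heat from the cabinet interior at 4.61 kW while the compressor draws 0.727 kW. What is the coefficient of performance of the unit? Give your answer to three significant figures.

The first law gives Q̇_H = Q̇_C + Ẇ, so the three rates are Q̇_C = 4.610, Q̇_H = 5.337, Ẇ = 0.7270 kW.
COP_R = Q̇_C/Ẇ = 4.610/0.7270 = 6.341.

6.34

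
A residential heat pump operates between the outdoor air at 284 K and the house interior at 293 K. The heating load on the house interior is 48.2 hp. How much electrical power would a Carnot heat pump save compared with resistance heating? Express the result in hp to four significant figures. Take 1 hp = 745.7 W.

The reservoir spacing is ΔT = 293 − 284 = 9.000 K.
COP_Carnot = T_H/ΔT = 293.00/9.000 = 32.56.
Resistance heating needs Ẇ_res = Q̇_H = 48.20 hp; the reversible heat pump needs only Ẇ_hp = Q̇_H/COP = 1.481 hp.
Saving = 48.20 − 1.481 = 46.72 hp.

46.72 hp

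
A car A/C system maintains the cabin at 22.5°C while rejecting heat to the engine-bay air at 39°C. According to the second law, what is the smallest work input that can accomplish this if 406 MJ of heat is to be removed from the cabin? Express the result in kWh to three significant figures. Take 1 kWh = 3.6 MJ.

6.29 kWh

In absolute terms T_C = 295.65 K and T_H = 312.15 K, so ΔT = 16.50 K.
The reversible limit is COP_R = T_C/ΔT = 17.92, so W_min = Q_C/COP = Q_C·ΔT/T_C.
W_min = 406.0 × 16.50/295.65 = 22.66 MJ = 6.294 kWh.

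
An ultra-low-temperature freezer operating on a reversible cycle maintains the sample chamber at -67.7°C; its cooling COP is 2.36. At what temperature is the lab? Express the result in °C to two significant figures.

COP_R = T_C/(T_H − T_C) gives T_H − T_C = T_C/COP.
With T_C = 205.45 K, T_H = 205.45 × (1 + 1/2.36) = 292.51 K.
Converting, 292.51 K = 19.36°C.

19 °C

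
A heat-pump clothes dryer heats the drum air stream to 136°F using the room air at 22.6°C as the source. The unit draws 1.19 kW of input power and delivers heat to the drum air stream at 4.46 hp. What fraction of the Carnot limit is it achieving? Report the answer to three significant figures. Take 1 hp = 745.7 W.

Converting, Q̇_H = 4.460 hp = 3.326 kW, so COP_actual = Q̇_H/Ẇ = 3.326/1.190 = 2.795.
In absolute terms T_C = 295.75 K and T_H = 330.93 K, so ΔT = 35.18 K.
COP_Carnot = T_H/ΔT = 330.93/35.18 = 9.407.
η_II = COP_actual/COP_Carnot = 2.795/9.407 = 0.2971.

0.297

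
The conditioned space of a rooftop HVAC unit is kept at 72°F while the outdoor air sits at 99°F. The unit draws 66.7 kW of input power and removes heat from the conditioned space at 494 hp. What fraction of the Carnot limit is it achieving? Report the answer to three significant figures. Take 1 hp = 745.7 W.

Converting, Q̇_C = 494.0 hp = 368.4 kW, so COP_actual = Q̇_C/Ẇ = 368.4/66.70 = 5.523.
In absolute terms T_C = 295.37 K and T_H = 310.37 K, so ΔT = 15.00 K.
COP_Carnot = T_C/ΔT = 295.37/15.00 = 19.69.
η_II = COP_actual/COP_Carnot = 5.523/19.69 = 0.2805.

0.280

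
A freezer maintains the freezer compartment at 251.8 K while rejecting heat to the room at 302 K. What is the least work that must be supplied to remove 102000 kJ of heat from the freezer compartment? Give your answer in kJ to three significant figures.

The reservoir spacing is ΔT = 302 − 251.8 = 50.20 K.
The reversible limit is COP_R = T_C/ΔT = 5.016, so W_min = Q_C/COP = Q_C·ΔT/T_C.
W_min = 102000 × 50.20/251.80 = 20340 kJ.

20300 kJ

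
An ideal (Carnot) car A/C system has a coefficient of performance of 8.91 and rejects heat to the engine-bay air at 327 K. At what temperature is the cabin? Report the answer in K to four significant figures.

294.0 K

For a Carnot refrigerator COP_R = T_C/(T_H − T_C), so T_C = COP·T_H/(1 + COP).
With T_H = 327.00 K, T_C = 8.91 × 327.00/9.910 = 294.00 K.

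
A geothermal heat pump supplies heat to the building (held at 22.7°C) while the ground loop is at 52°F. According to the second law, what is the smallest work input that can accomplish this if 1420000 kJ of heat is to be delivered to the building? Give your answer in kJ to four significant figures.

55620 kJ

In absolute terms T_C = 284.26 K and T_H = 295.85 K, so ΔT = 11.59 K.
The reversible limit is COP_HP = T_H/ΔT = 25.53, so W_min = Q_H/COP = Q_H·ΔT/T_H.
W_min = 1420000 × 11.59/295.85 = 55620 kJ.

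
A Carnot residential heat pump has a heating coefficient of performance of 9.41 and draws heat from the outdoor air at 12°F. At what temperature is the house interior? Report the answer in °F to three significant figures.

COP_HP = T_H/(T_H − T_C) rearranges to T_H = COP·T_C/(COP − 1).
With T_C = 262.04 K, T_H = 9.41 × 262.04/8.410 = 293.20 K.
Converting, 293.20 K = 68.08°F.

68.1 °F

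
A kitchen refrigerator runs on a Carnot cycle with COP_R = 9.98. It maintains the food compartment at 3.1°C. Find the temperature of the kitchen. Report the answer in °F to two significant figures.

87 °F

COP_R = T_C/(T_H − T_C) gives T_H − T_C = T_C/COP.
With T_C = 276.25 K, T_H = 276.25 × (1 + 1/9.98) = 303.93 K.
Converting, 303.93 K = 87.40°F.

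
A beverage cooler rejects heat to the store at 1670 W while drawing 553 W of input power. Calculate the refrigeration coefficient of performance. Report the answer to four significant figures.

The first law gives Q̇_H = Q̇_C + Ẇ, so the three rates are Q̇_C = 1117, Q̇_H = 1670, Ẇ = 553.0 W.
COP_R = Q̇_C/Ẇ = 1117/553.0 = 2.020.

2.020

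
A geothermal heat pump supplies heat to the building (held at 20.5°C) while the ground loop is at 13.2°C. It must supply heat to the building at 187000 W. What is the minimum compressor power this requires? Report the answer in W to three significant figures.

4650 W

In absolute terms T_C = 286.35 K and T_H = 293.65 K, so ΔT = 7.300 K.
COP_Carnot = T_H/ΔT = 293.65/7.300 = 40.23.
Ẇ_min = Q̇/COP_Carnot = 187000/40.23 = 4649 W.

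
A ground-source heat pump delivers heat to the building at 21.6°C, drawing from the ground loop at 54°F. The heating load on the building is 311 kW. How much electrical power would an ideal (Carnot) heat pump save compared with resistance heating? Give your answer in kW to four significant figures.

In absolute terms T_C = 285.37 K and T_H = 294.75 K, so ΔT = 9.378 K.
COP_Carnot = T_H/ΔT = 294.75/9.378 = 31.43.
Resistance heating needs Ẇ_res = Q̇_H = 311.0 kW; the reversible heat pump needs only Ẇ_hp = Q̇_H/COP = 9.895 kW.
Saving = 311.0 − 9.895 = 301.1 kW.

301.1 kW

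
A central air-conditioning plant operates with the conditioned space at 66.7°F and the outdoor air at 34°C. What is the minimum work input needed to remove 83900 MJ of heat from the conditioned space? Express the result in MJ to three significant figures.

In absolute terms T_C = 292.43 K and T_H = 307.15 K, so ΔT = 14.72 K.
The reversible limit is COP_R = T_C/ΔT = 19.86, so W_min = Q_C/COP = Q_C·ΔT/T_C.
W_min = 83900 × 14.72/292.43 = 4224 MJ.

4220 MJ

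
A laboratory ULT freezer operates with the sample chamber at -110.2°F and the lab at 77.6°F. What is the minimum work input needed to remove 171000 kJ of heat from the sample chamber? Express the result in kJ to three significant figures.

In absolute terms T_C = 194.15 K and T_H = 298.48 K, so ΔT = 104.3 K.
The reversible limit is COP_R = T_C/ΔT = 1.861, so W_min = Q_C/COP = Q_C·ΔT/T_C.
W_min = 171000 × 104.3/194.15 = 91890 kJ.

91900 kJ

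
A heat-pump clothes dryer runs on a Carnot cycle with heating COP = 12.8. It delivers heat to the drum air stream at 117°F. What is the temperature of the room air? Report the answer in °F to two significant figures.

COP_HP = T_H/(T_H − T_C) gives T_H − T_C = T_H/COP.
With T_H = 320.37 K, T_C = 320.37 × (1 − 1/12.8) = 295.34 K.
Converting, 295.34 K = 71.95°F.

72 °F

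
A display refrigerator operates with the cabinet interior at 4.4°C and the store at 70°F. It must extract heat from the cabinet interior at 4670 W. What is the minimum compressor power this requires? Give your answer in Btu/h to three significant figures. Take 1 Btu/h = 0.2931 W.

959 Btu/h

In absolute terms T_C = 277.55 K and T_H = 294.26 K, so ΔT = 16.71 K.
COP_Carnot = T_C/ΔT = 277.55/16.71 = 16.61.
Ẇ_min = Q̇/COP_Carnot = 4670/16.61 = 281.2 W = 959.3 Btu/h.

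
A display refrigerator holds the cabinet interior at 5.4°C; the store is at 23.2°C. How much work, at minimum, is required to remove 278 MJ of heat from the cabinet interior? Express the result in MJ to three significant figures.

In absolute terms T_C = 278.55 K and T_H = 296.35 K, so ΔT = 17.80 K.
The reversible limit is COP_R = T_C/ΔT = 15.65, so W_min = Q_C/COP = Q_C·ΔT/T_C.
W_min = 278.0 × 17.80/278.55 = 17.76 MJ.

17.8 MJ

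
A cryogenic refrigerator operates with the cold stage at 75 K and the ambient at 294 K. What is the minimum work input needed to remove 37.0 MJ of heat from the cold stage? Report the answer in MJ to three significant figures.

The reservoir spacing is ΔT = 294 − 75 = 219.0 K.
The reversible limit is COP_R = T_C/ΔT = 0.3425, so W_min = Q_C/COP = Q_C·ΔT/T_C.
W_min = 37.00 × 219.0/75.00 = 108.0 MJ.

108 MJ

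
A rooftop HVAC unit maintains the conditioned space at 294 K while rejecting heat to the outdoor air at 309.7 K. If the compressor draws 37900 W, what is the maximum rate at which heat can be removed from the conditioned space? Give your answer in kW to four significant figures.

The reservoir spacing is ΔT = 309.7 − 294 = 15.70 K.
COP_Carnot = T_C/ΔT = 294.00/15.70 = 18.73.
Q̇_max = COP_Carnot × Ẇ = 18.73 × 37900 W = 709700 W = 709.7 kW.

709.7 kW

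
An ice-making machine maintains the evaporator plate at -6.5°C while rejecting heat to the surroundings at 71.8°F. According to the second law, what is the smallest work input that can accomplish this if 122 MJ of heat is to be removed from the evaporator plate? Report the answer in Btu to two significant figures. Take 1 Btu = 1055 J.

In absolute terms T_C = 266.65 K and T_H = 295.26 K, so ΔT = 28.61 K.
The reversible limit is COP_R = T_C/ΔT = 9.320, so W_min = Q_C/COP = Q_C·ΔT/T_C.
W_min = 122.0 × 28.61/266.65 = 13.09 MJ = 12410 Btu.

12000 Btu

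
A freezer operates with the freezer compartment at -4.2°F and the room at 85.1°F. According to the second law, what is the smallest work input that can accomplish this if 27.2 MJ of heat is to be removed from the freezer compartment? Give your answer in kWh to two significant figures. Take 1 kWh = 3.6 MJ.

In absolute terms T_C = 253.04 K and T_H = 302.65 K, so ΔT = 49.61 K.
The reversible limit is COP_R = T_C/ΔT = 5.100, so W_min = Q_C/COP = Q_C·ΔT/T_C.
W_min = 27.20 × 49.61/253.04 = 5.333 MJ = 1.481 kWh.

1.5 kWh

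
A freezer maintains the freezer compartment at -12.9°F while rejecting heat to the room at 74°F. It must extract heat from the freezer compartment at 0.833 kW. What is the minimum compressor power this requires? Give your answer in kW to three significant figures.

In absolute terms T_C = 248.21 K and T_H = 296.48 K, so ΔT = 48.28 K.
COP_Carnot = T_C/ΔT = 248.21/48.28 = 5.141.
Ẇ_min = Q̇/COP_Carnot = 0.8330/5.141 = 0.1620 kW.

0.162 kW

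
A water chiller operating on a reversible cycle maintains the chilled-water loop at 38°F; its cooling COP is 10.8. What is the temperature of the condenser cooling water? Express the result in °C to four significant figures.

COP_R = T_C/(T_H − T_C) gives T_H − T_C = T_C/COP.
With T_C = 276.48 K, T_H = 276.48 × (1 + 1/10.8) = 302.08 K.
Converting, 302.08 K = 28.93°C.

28.93 °C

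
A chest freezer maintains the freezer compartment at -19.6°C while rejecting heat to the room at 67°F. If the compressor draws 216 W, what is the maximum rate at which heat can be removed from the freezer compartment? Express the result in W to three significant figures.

In absolute terms T_C = 253.55 K and T_H = 292.59 K, so ΔT = 39.04 K.
COP_Carnot = T_C/ΔT = 253.55/39.04 = 6.494.
Q̇_max = COP_Carnot × Ẇ = 6.494 × 216.0 W = 1403 W.

1400 W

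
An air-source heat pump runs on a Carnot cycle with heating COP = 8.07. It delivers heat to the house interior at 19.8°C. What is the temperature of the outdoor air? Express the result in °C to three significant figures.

COP_HP = T_H/(T_H − T_C) gives T_H − T_C = T_H/COP.
With T_H = 292.95 K, T_C = 292.95 × (1 − 1/8.07) = 256.65 K.
Converting, 256.65 K = -16.50°C.

-16.5 °C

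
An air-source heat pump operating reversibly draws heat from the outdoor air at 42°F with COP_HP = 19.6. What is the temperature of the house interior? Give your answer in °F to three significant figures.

69.0 °F

COP_HP = T_H/(T_H − T_C) rearranges to T_H = COP·T_C/(COP − 1).
With T_C = 278.71 K, T_H = 19.6 × 278.71/18.60 = 293.69 K.
Converting, 293.69 K = 68.97°F.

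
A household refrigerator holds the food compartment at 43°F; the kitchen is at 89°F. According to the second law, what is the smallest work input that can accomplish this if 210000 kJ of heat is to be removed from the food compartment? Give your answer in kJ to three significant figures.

19200 kJ

In absolute terms T_C = 279.26 K and T_H = 304.82 K, so ΔT = 25.56 K.
The reversible limit is COP_R = T_C/ΔT = 10.93, so W_min = Q_C/COP = Q_C·ΔT/T_C.
W_min = 210000 × 25.56/279.26 = 19220 kJ.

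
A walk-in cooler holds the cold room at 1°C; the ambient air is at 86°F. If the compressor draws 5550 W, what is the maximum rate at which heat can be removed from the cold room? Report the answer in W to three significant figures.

52500 W

In absolute terms T_C = 274.15 K and T_H = 303.15 K, so ΔT = 29.00 K.
COP_Carnot = T_C/ΔT = 274.15/29.00 = 9.453.
Q̇_max = COP_Carnot × Ẇ = 9.453 × 5550 W = 52470 W.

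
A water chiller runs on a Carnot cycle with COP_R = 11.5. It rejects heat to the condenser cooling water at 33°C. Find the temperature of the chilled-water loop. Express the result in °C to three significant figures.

For a Carnot refrigerator COP_R = T_C/(T_H − T_C), so T_C = COP·T_H/(1 + COP).
With T_H = 306.15 K, T_C = 11.5 × 306.15/12.50 = 281.66 K.
Converting, 281.66 K = 8.51°C.

8.51 °C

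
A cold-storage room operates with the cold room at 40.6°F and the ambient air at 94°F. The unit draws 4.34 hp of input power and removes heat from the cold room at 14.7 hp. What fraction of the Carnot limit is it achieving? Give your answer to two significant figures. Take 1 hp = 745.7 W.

COP_actual = Q̇_C/Ẇ = 14.70/4.340 = 3.387.
In absolute terms T_C = 277.93 K and T_H = 307.59 K, so ΔT = 29.67 K.
COP_Carnot = T_C/ΔT = 277.93/29.67 = 9.368.
η_II = COP_actual/COP_Carnot = 3.387/9.368 = 0.3615.

0.36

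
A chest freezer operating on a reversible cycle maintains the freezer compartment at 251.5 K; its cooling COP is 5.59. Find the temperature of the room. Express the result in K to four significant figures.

COP_R = T_C/(T_H − T_C) gives T_H − T_C = T_C/COP.
With T_C = 251.50 K, T_H = 251.50 × (1 + 1/5.59) = 296.49 K.

296.5 K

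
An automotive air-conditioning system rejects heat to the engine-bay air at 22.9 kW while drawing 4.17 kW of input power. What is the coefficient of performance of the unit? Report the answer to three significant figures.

4.49

The first law gives Q̇_H = Q̇_C + Ẇ, so the three rates are Q̇_C = 18.73, Q̇_H = 22.90, Ẇ = 4.170 kW.
COP_R = Q̇_C/Ẇ = 18.73/4.170 = 4.492.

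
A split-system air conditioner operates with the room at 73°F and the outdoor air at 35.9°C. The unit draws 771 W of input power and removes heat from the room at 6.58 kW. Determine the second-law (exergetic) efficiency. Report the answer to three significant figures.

Converting, Q̇_C = 6.580 kW = 6580 W, so COP_actual = Q̇_C/Ẇ = 6580/771.0 = 8.534.
In absolute terms T_C = 295.93 K and T_H = 309.05 K, so ΔT = 13.12 K.
COP_Carnot = T_C/ΔT = 295.93/13.12 = 22.55.
η_II = COP_actual/COP_Carnot = 8.534/22.55 = 0.3784.

0.378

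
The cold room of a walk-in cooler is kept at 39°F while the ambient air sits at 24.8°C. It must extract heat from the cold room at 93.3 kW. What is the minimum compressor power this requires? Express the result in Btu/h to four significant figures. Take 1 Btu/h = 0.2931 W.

In absolute terms T_C = 277.04 K and T_H = 297.95 K, so ΔT = 20.91 K.
COP_Carnot = T_C/ΔT = 277.04/20.91 = 13.25.
Ẇ_min = Q̇/COP_Carnot = 93.30/13.25 = 7.042 kW = 24030 Btu/h.

24030 Btu/h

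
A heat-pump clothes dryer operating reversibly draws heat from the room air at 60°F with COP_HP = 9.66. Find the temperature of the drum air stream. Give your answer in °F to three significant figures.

120 °F

COP_HP = T_H/(T_H − T_C) rearranges to T_H = COP·T_C/(COP − 1).
With T_C = 288.71 K, T_H = 9.66 × 288.71/8.660 = 322.04 K.
Converting, 322.04 K = 120.01°F.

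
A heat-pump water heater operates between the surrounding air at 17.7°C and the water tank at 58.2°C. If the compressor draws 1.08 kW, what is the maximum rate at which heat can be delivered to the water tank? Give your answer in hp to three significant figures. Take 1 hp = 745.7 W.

In absolute terms T_C = 290.85 K and T_H = 331.35 K, so ΔT = 40.50 K.
COP_Carnot = T_H/ΔT = 331.35/40.50 = 8.181.
Q̇_max = COP_Carnot × Ẇ = 8.181 × 1.080 kW = 8.836 kW = 11.85 hp.

11.8 hp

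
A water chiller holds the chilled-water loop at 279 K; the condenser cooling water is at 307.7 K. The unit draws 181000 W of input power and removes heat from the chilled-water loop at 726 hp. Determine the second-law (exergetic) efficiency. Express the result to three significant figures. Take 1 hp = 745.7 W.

Converting, Q̇_C = 726.0 hp = 541400 W, so COP_actual = Q̇_C/Ẇ = 541400/181000 = 2.991.
The reservoir spacing is ΔT = 307.7 − 279 = 28.70 K.
COP_Carnot = T_C/ΔT = 279.00/28.70 = 9.721.
η_II = COP_actual/COP_Carnot = 2.991/9.721 = 0.3077.

0.308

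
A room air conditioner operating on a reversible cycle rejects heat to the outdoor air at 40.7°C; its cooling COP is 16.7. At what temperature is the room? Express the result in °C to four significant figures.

For a Carnot refrigerator COP_R = T_C/(T_H − T_C), so T_C = COP·T_H/(1 + COP).
With T_H = 313.85 K, T_C = 16.7 × 313.85/17.70 = 296.12 K.
Converting, 296.12 K = 22.97°C.

22.97 °C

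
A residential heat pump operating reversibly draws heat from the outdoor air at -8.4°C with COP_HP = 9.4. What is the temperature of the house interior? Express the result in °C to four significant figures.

COP_HP = T_H/(T_H − T_C) rearranges to T_H = COP·T_C/(COP − 1).
With T_C = 264.75 K, T_H = 9.4 × 264.75/8.400 = 296.27 K.
Converting, 296.27 K = 23.12°C.

23.12 °C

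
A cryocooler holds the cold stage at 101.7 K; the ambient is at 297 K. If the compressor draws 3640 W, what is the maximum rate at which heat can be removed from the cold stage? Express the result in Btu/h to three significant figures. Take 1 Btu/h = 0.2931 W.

The reservoir spacing is ΔT = 297 − 101.7 = 195.3 K.
COP_Carnot = T_C/ΔT = 101.70/195.3 = 0.5207.
Q̇_max = COP_Carnot × Ẇ = 0.5207 × 3640 W = 1895 W = 6467 Btu/h.

6470 Btu/h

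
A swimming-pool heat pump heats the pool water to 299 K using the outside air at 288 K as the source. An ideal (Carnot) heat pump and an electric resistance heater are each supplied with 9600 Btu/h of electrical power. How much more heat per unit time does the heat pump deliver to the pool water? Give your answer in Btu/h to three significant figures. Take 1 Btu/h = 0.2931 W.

251000 Btu/h

The reservoir spacing is ΔT = 299 − 288 = 11.00 K.
COP_Carnot = T_H/ΔT = 299.00/11.00 = 27.18.
The heat pump delivers Q̇_H = COP × Ẇ = 260900 Btu/h; the resistance heater delivers Ẇ = 9600 Btu/h.
Extra = (COP − 1)·Ẇ = 251300 Btu/h.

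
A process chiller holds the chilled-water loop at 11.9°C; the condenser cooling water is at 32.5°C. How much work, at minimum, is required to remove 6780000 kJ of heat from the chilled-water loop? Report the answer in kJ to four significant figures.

490000 kJ

In absolute terms T_C = 285.05 K and T_H = 305.65 K, so ΔT = 20.60 K.
The reversible limit is COP_R = T_C/ΔT = 13.84, so W_min = Q_C/COP = Q_C·ΔT/T_C.
W_min = 6780000 × 20.60/285.05 = 490000 kJ.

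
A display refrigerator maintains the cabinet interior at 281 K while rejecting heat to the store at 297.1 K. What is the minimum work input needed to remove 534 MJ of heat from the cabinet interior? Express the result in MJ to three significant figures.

The reservoir spacing is ΔT = 297.1 − 281 = 16.10 K.
The reversible limit is COP_R = T_C/ΔT = 17.45, so W_min = Q_C/COP = Q_C·ΔT/T_C.
W_min = 534.0 × 16.10/281.00 = 30.60 MJ.

30.6 MJ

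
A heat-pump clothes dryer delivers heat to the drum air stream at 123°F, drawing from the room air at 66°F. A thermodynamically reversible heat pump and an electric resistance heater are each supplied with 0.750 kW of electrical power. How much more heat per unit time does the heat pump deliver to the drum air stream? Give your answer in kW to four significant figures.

6.917 kW

In absolute terms T_C = 292.04 K and T_H = 323.71 K, so ΔT = 31.67 K.
COP_Carnot = T_H/ΔT = 323.71/31.67 = 10.22.
The heat pump delivers Q̇_H = COP × Ẇ = 7.667 kW; the resistance heater delivers Ẇ = 0.7500 kW.
Extra = (COP − 1)·Ẇ = 6.917 kW.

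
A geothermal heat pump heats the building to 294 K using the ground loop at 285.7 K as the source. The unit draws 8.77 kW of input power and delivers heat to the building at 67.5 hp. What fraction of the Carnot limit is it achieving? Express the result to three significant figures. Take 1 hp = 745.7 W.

Converting, Q̇_H = 67.50 hp = 50.33 kW, so COP_actual = Q̇_H/Ẇ = 50.33/8.770 = 5.739.
The reservoir spacing is ΔT = 294 − 285.7 = 8.300 K.
COP_Carnot = T_H/ΔT = 294.00/8.300 = 35.42.
η_II = COP_actual/COP_Carnot = 5.739/35.42 = 0.1620.

0.162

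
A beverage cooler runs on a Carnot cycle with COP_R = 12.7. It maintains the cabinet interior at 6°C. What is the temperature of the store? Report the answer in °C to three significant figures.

28.0 °C

COP_R = T_C/(T_H − T_C) gives T_H − T_C = T_C/COP.
With T_C = 279.15 K, T_H = 279.15 × (1 + 1/12.7) = 301.13 K.
Converting, 301.13 K = 27.98°C.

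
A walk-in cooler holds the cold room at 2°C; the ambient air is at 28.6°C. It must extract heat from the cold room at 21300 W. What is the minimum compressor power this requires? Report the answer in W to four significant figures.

2059 W

In absolute terms T_C = 275.15 K and T_H = 301.75 K, so ΔT = 26.60 K.
COP_Carnot = T_C/ΔT = 275.15/26.60 = 10.34.
Ẇ_min = Q̇/COP_Carnot = 21300/10.34 = 2059 W.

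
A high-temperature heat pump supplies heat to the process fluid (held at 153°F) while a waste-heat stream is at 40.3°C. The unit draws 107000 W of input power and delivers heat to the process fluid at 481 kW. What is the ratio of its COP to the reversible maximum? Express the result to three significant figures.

Converting, Q̇_H = 481.0 kW = 481000 W, so COP_actual = Q̇_H/Ẇ = 481000/107000 = 4.495.
In absolute terms T_C = 313.45 K and T_H = 340.37 K, so ΔT = 26.92 K.
COP_Carnot = T_H/ΔT = 340.37/26.92 = 12.64.
η_II = COP_actual/COP_Carnot = 4.495/12.64 = 0.3556.

0.356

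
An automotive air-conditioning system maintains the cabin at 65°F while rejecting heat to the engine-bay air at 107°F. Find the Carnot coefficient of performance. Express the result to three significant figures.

In absolute terms T_C = 291.48 K and T_H = 314.82 K, so ΔT = 23.33 K.
For a reversible cycle, COP_Carnot = T_C/ΔT = 291.48/23.33 = 12.49.

12.5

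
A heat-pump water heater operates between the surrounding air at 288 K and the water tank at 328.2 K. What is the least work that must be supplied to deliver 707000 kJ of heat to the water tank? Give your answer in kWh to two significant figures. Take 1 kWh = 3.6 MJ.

24 kWh

The reservoir spacing is ΔT = 328.2 − 288 = 40.20 K.
The reversible limit is COP_HP = T_H/ΔT = 8.164, so W_min = Q_H/COP = Q_H·ΔT/T_H.
W_min = 707000 × 40.20/328.20 = 86600 kJ = 24.05 kWh.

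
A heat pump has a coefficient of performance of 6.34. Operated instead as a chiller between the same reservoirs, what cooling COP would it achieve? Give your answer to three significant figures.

5.34

Since Q_H = Q_C + W for any cycle, COP_R = Q_C/W = Q_H/W − 1.
COP_R = 6.34 − 1 = 5.34.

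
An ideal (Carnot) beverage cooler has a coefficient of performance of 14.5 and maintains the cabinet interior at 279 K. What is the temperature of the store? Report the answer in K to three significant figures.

COP_R = T_C/(T_H − T_C) gives T_H − T_C = T_C/COP.
With T_C = 279.00 K, T_H = 279.00 × (1 + 1/14.5) = 298.24 K.

298 K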